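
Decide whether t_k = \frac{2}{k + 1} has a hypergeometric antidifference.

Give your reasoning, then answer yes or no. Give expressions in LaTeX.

Ratio r(k) = (k + 1)/(k + 2).
A = k + 1, B = k + 2, C = 1.
Key eq: (k + 1)·f(k+1) = (k + 1)·f(k) + (1).
Degrees (1,1,0) ⇒ d ≤ 0.
Put f(k) = c0: A·f(k+1) − B(k−1)·f(k) − C = -1; need -1 = 0 — inconsistent ⇒ no f, not summable.

No — the linear system for f has no solution.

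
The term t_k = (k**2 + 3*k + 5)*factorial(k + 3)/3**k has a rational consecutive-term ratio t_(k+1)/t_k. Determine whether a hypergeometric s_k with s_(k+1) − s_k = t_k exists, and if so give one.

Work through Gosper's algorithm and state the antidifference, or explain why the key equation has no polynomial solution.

s_k = 3**(1 - k)*(k + 1)*factorial(k + 3)

Step 1: r(k) = (k + 4)*(3*k + (k + 1)**2 + 8)/(3*(k**2 + 3*k + 5)).
Normal form (A,B,C) = (k/3 + 4/3, 1, k**2 + 3*k + 5).
Solve (k/3 + 4/3)·f(k+1) − (1)·f(k) = k**2 + 3*k + 5.
Bound: deg f ≤ 1.
Coefficient equations give f(k) = 3*(k + 1).
Certificate R = B(k−1)f/C = 3*(k + 1)/(k**2 + 3*k + 5) gives s_k = 3**(1 - k)*(k + 1)*factorial(k + 3).
Check: Δs_k = (k**2 + 3*k + 5)*factorial(k + 3)/3**k. ✓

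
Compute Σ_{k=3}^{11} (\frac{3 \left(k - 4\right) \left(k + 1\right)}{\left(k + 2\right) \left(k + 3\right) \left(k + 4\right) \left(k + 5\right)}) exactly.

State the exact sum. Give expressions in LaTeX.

Σ = 9/280

Ratio r(k) = (k - 3)*(k + 2)**2/((k - 4)*(k + 1)*(k + 6)).
Normal form (A,B,C) = (k + 2, k + 6, k**2 - 3*k - 4).
Need (k + 2)·f(k+1) − (k + 5)·f(k) = k**2 - 3*k - 4.
d = 3 from the (1,1,2) case.
Solving with deg f ≤ 3: f(k) = -k*(k + 1).
Get s_k = R·t_k = 3*k*(-k - 1)/(k**3 + 9*k**2 + 26*k + 24) with R(k) = B(k−1)f(k)/C(k) = -k*(k + 5)/(k - 4).
Verify: 3*(k**2 - 3*k - 4)/(k**4 + 14*k**3 + 71*k**2 + 154*k + 120) matches t_k.
Evaluate s at k=12 and k=3: -39/280 and -6/35; difference 9/280.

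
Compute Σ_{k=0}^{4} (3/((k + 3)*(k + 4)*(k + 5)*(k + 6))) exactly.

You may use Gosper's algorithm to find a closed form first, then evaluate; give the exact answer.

r(k) = (k + 3)/(k + 7) after simplifying.
Gosper form: A/B · C(k+1)/C(k) with A=k + 3, B=k + 7, C=1.
Solve (k + 3)·f(k+1) − (k + 6)·f(k) = 1.
deg f ≤ 3 (via 1,1,0).
Solve for f: f(k) = k*(k**2 + 12*k + 47)/180 (degree 3 ≤ 3).
Get s_k = R·t_k = k*(k**2 + 12*k + 47)/(60*(k + 3)*(k + 4)*(k + 5)) with R(k) = B(k−1)f(k)/C(k) = k*(k + 6)*(k**2 + 12*k + 47)/180.
Verify: 3/(k**4 + 18*k**3 + 119*k**2 + 342*k + 360) matches t_k.
Σ_(k=0)^(4) t_k = s_(5) − s_(0) = 11/720 − (0) = 11/720.

Σ = 11/720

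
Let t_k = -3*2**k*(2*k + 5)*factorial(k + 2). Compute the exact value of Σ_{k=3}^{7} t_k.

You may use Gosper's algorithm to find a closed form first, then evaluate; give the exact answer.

r(k) = 2*(k + 3)*(2*k + 7)/(2*k + 5) after simplifying.
Normal form (A,B,C) = (2*k + 6, 1, k + 5/2).
Need (2*k + 6)·f(k+1) − (1)·f(k) = k + 5/2.
Degrees (1,0,1) ⇒ d ≤ 0.
Solve for f: f(k) = 1/2 (degree 0 ≤ 0).
So s_k = (B(k−1)f/C)·t_k = (1/(2*k + 5))·t_k = -3*2**k*factorial(k + 2).
Check: Δs_k = -3*2**k*(2*k + 5)*factorial(k + 2). ✓
Sum = s_(8) − s_(3); s_(8) = -2786918400, s_(3) = -2880 ⇒ -2786915520.

Σ = -2786915520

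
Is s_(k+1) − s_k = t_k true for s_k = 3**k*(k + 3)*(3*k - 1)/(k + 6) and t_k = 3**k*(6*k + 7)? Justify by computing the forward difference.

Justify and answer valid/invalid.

Invalid: residual 3**(k + 1)*(-6*k**2 - 40*k - 43)/(k**2 + 13*k + 42) ≠ 0.

s_(k+1) = 3**(k + 1)*(k + 4)*(3*k + 2)/(k + 7)
s_(k+1) − s_k = 3**k*(6*k**3 + 67*k**2 + 223*k + 165)/(k**2 + 13*k + 42)
(s_(k+1) − s_k) − t_k = 3**(k + 1)*(-6*k**2 - 40*k - 43)/(k**2 + 13*k + 42)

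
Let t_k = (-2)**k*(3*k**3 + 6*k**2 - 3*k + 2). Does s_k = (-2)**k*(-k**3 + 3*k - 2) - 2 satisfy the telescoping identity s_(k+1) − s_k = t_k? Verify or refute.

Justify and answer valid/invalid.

s_(k+1) = -2*(-2)**k*(3*k - (k + 1)**3 + 1) - 2
s_(k+1) − s_k = (-2)**k*(k**3 - 9*k + 2*(k + 1)**3)
(s_(k+1) − s_k) − t_k = 0

valid (s_(k+1) − s_k reduces to t_k)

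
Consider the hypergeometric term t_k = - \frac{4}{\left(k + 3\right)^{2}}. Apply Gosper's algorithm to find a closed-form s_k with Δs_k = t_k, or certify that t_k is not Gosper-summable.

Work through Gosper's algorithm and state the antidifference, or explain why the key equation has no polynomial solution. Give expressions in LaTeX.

Ratio r(k) = (k + 3)**2/(k + 4)**2.
Gosper form: A/B · C(k+1)/C(k) with A=k**2 + 6*k + 9, B=k**2 + 8*k + 16, C=1.
f must satisfy (k**2 + 6*k + 9)·f(k+1) − (k**2 + 6*k + 9)·f(k) = 1.
Bound: deg f ≤ 0.
Generic f = c0 gives residual -1; -1 = 0 cannot hold, so t_k is not Gosper-summable.

not Gosper-summable; s_k does not exist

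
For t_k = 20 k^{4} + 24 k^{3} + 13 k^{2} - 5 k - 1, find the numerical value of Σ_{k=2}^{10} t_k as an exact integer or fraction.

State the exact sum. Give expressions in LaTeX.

Σ = 583929

t_(k+1)/t_k = (20*k**4 + 104*k**3 + 205*k**2 + 173*k + 51)/(20*k**4 + 24*k**3 + 13*k**2 - 5*k - 1).
Factor: A=1; B=1; C=k**4 + 6*k**3/5 + 13*k**2/20 - k/4 - 1/20.
Key eq: (1)·f(k+1) = (1)·f(k) + (k**4 + 6*k**3/5 + 13*k**2/20 - k/4 - 1/20).
Bound: deg f ≤ 5.
A polynomial solution: f(k) = k*(4*k**4 - 4*k**3 - k**2 - 3*k + 3)/20.
Then R = B(k−1)f/C = k*(4*k**4 - 4*k**3 - k**2 - 3*k + 3)/(20*k**4 + 24*k**3 + 13*k**2 - 5*k - 1), so s_k = R(k)·t_k = k*(4*k**4 - 4*k**3 - k**2 - 3*k + 3).
s_(k+1) − s_k = 20*k**4 + 24*k**3 + 13*k**2 - 5*k - 1 = t_k.
Sum = s_(11) − s_(2); s_(11) = 583979, s_(2) = 50 ⇒ 583929.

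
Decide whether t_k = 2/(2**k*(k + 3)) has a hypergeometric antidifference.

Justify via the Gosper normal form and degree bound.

Ratio r(k) = (k + 3)/(2*(k + 4)).
Factor: A=k/2 + 3/2; B=k + 4; C=1.
Need (k/2 + 3/2)·f(k+1) − (k + 3)·f(k) = 1.
Degrees (1,1,0) ⇒ d ≤ -1.
Negative degree bound (-1): no f exists, t_k not Gosper-summable.

No — t_k has no hypergeometric antidifference.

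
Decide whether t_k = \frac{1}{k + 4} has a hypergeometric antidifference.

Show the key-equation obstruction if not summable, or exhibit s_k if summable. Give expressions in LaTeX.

No — key equation has no polynomial f.

t_(k+1)/t_k = (k + 4)/(k + 5).
Take A(k)=k + 4, B(k)=k + 5, C(k)=1.
Key eq: (k + 4)·f(k+1) = (k + 4)·f(k) + (1).
Degrees (1,1,0) ⇒ d ≤ 0.
Write f(k) = c0. Then LHS − RHS = -1, requiring -1 = 0: contradictory. No certificate.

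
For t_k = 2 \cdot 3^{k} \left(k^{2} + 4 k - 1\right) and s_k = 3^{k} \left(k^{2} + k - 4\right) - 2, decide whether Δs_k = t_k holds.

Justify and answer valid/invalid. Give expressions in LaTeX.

s_(k+1) = 3**(k + 1)*(k + (k + 1)**2 - 3) - 2
s_(k+1) − s_k = 2*3**k*(k**2 + 4*k - 1)
(s_(k+1) − s_k) − t_k = 0

valid (s_(k+1) − s_k reduces to t_k)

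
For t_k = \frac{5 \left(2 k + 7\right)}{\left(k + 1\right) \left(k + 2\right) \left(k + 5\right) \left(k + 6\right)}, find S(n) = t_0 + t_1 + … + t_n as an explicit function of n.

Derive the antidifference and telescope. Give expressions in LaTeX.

S(n) = \frac{n^{2} + 8 n + 7}{n^{2} + 8 n + 12}

t_(k+1)/t_k = (k + 1)*(k + 5)*(2*k + 9)/((k + 3)*(k + 7)*(2*k + 7)).
Take A(k)=k + 1, B(k)=k + 7, C(k)=k**3 + 21*k**2/2 + 73*k/2 + 42.
Set up (k + 1)·f(k+1) − (k + 6)·f(k) − (k**3 + 21*k**2/2 + 73*k/2 + 42) = 0.
Degrees (1,1,3) ⇒ d ≤ 5.
Solving with deg f ≤ 5: f(k) = k*(k + 2)*(k + 3)*(k + 4)*(k + 6)/10.
Certificate R = B(k−1)f/C = k*(k + 2)*(k + 6)**2/(5*(2*k + 7)) gives s_k = k*(k + 6)/(k**2 + 6*k + 5).
Verify: 5*(2*k + 7)/(k**4 + 14*k**3 + 65*k**2 + 112*k + 60) matches t_k.
Evaluate: s_(n+1) = (n**2 + 8*n + 7)/(n**2 + 8*n + 12); subtract s_(0) = 0 ⇒ S(n) = (n**2 + 8*n + 7)/(n**2 + 8*n + 12).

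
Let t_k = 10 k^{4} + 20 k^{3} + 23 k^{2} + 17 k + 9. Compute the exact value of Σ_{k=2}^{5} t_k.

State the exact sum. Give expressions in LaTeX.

Σ = 15776

The ratio is (10*k**4 + 60*k**3 + 143*k**2 + 163*k + 79)/(10*k**4 + 20*k**3 + 23*k**2 + 17*k + 9).
A = 1, B = 1, C = k**4 + 2*k**3 + 23*k**2/10 + 17*k/10 + 9/10.
Solve (1)·f(k+1) − (1)·f(k) = k**4 + 2*k**3 + 23*k**2/10 + 17*k/10 + 9/10.
d = 5 from the (0,0,4) case.
Solve for f: f(k) = k*(2*k**4 + k**2 + 2*k + 4)/10 (degree 5 ≤ 5).
Certificate R = B(k−1)f/C = k*(2*k**4 + k**2 + 2*k + 4)/(10*k**4 + 20*k**3 + 23*k**2 + 17*k + 9) gives s_k = k*(2*k**4 + k**2 + 2*k + 4).
Δs = 10*k**4 + 20*k**3 + 23*k**2 + 17*k + 9, as required.
Evaluate s at k=6 and k=2: 15864 and 88; difference 15776.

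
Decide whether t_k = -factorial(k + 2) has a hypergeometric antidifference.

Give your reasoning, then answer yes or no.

No; the degree bound rules out any f.

Compute t_(k+1)/t_k: get k + 3.
Factor: A=k + 3; B=1; C=1.
f must satisfy (k + 3)·f(k+1) − (1)·f(k) = 1.
d = -1 from the (1,0,0) case.
deg f ≤ -1 is impossible — no certificate.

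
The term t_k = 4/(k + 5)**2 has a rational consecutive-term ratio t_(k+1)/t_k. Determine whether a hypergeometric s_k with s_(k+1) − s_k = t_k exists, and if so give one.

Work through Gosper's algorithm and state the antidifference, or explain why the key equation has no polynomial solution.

no hypergeometric antidifference exists

Step 1: r(k) = (k + 5)**2/(k + 6)**2.
A = k**2 + 10*k + 25, B = k**2 + 12*k + 36, C = 1.
Need (k**2 + 10*k + 25)·f(k+1) − (k**2 + 10*k + 25)·f(k) = 1.
From deg A=2, deg B=2, deg C=0: d=0.
Generic f = c0 gives residual -1; -1 = 0 cannot hold, so t_k is not Gosper-summable.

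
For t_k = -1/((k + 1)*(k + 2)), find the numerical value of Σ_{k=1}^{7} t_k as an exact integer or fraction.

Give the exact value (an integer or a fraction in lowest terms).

Σ = -7/18

t_(k+1)/t_k = (k + 1)/(k + 3).
A = k + 1, B = k + 3, C = 1.
Set up (k + 1)·f(k+1) − (k + 2)·f(k) − (1) = 0.
Bound: deg f ≤ 1.
A polynomial solution: f(k) = k.
R(k) = B(k−1)·f(k)/C(k) = k*(k + 2); s_k = R·t_k = -k/(k + 1).
s_(k+1) − s_k = -1/(k**2 + 3*k + 2) = t_k.
Evaluate s at k=8 and k=1: -8/9 and -1/2; difference -7/18.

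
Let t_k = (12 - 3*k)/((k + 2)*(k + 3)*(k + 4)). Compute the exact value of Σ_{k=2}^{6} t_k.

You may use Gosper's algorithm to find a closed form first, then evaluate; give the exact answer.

Σ = 1/20

Step 1: r(k) = (k - 3)*(k + 2)/((k - 4)*(k + 5)).
So A=k + 2 and B=k + 5, with C=k - 4.
Key eq: (k + 2)·f(k+1) = (k + 4)·f(k) + (k - 4).
From deg A=1, deg B=1, deg C=1: d=2.
A polynomial solution: f(k) = -k*(k + 11)/6.
Certificate R = B(k−1)f/C = -k*(k + 4)*(k + 11)/(6*(k - 4)) gives s_k = k*(k + 11)/(2*(k + 2)*(k + 3)).
s_(k+1) − s_k = 3*(4 - k)/(k**3 + 9*k**2 + 26*k + 24) = t_k.
Evaluate s at k=7 and k=2: 7/10 and 13/20; difference 1/20.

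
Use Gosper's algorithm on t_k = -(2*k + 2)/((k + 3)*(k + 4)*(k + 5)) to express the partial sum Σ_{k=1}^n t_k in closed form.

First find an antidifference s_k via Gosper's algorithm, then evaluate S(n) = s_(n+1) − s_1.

Ratio r(k) = (k + 2)*(k + 3)/((k + 1)*(k + 6)).
A = k + 3, B = k + 6, C = k + 1.
Key eq: (k + 3)·f(k+1) = (k + 5)·f(k) + (k + 1).
d = 2 from the (1,1,1) case.
Solve for f: f(k) = k*(k + 1)/6 (degree 2 ≤ 2).
Certificate R = B(k−1)f/C = k*(k + 5)/6 gives s_k = -k*(k + 1)/(3*(k + 3)*(k + 4)).
Δs = 2*(-k - 1)/(k**3 + 12*k**2 + 47*k + 60), as required.
Σ_(k=1)^n t_k = s_(n+1) − s_(1) = ((-n**2 - 3*n - 2)/(3*(n**2 + 9*n + 20))) − (-1/30), i.e. n*(-3*n - 7)/(10*(n**2 + 9*n + 20)).

S(n) = n*(-3*n - 7)/(10*(n**2 + 9*n + 20))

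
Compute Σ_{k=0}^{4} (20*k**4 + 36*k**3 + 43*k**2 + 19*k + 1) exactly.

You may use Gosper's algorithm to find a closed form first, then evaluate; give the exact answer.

t_(k+1)/t_k = (20*k**4 + 116*k**3 + 271*k**2 + 293*k + 119)/(20*k**4 + 36*k**3 + 43*k**2 + 19*k + 1).
So A=1 and B=1, with C=k**4 + 9*k**3/5 + 43*k**2/20 + 19*k/20 + 1/20.
Set up (1)·f(k+1) − (1)·f(k) − (k**4 + 9*k**3/5 + 43*k**2/20 + 19*k/20 + 1/20) = 0.
d = 5 from the (0,0,4) case.
Match coefficients ⇒ f(k) = k*(4*k**4 - k**3 + 3*k**2 - 3*k - 2)/20.
Get s_k = R·t_k = k*(4*k**4 - k**3 + 3*k**2 - 3*k - 2) with R(k) = B(k−1)f(k)/C(k) = k*(4*k**4 - k**3 + 3*k**2 - 3*k - 2)/(20*k**4 + 36*k**3 + 43*k**2 + 19*k + 1).
s_(k+1) − s_k = 20*k**4 + 36*k**3 + 43*k**2 + 19*k + 1 = t_k.
Telescoping: Σ = s_(5) − s_(0) = 12165 − (0) = 12165.

Σ = 12165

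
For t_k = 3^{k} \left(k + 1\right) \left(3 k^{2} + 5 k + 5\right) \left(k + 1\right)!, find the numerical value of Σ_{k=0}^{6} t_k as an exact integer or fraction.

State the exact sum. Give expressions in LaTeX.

Σ = 3791733119

Ratio r(k) = (k + 2)**2*(15*k + 9*(k + 1)**2 + 30)/((k + 1)*(3*k**2 + 5*k + 5)).
Normal form (A,B,C) = (3*k + 6, 1, k**3 + 8*k**2/3 + 10*k/3 + 5/3).
f must satisfy (3*k + 6)·f(k+1) − (1)·f(k) = k**3 + 8*k**2/3 + 10*k/3 + 5/3.
From deg A=1, deg B=0, deg C=3: d=2.
A polynomial solution: f(k) = (k**2 - k + 1)/3.
Get s_k = R·t_k = 3**k*(k**2 - k + 1)*factorial(k + 1) with R(k) = B(k−1)f(k)/C(k) = (k**2 - k + 1)/((k + 1)*(3*k**2 + 5*k + 5)).
Verify: 3**k*(k + 1)*(3*k**2 + 5*k + 5)*factorial(k + 1) matches t_k.
Telescoping: Σ = s_(7) − s_(0) = 3791733120 − (1) = 3791733119.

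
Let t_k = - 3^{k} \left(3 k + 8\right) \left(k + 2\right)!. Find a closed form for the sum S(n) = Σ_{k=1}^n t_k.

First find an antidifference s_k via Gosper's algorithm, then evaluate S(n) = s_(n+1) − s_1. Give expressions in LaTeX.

S(n) = - 3 \cdot 3^{n} \left(n + 3\right)! + 18

Ratio r(k) = 3*(k + 3)*(3*k + 11)/(3*k + 8).
So A=3*k + 9 and B=1, with C=k + 8/3.
Set up (3*k + 9)·f(k+1) − (1)·f(k) − (k + 8/3) = 0.
From deg A=1, deg B=0, deg C=1: d=0.
Match coefficients ⇒ f(k) = 1/3.
R(k) = B(k−1)·f(k)/C(k) = 1/(3*k + 8); s_k = R·t_k = -3**k*factorial(k + 2).
Δs = -3**k*(3*k + 8)*factorial(k + 2), as required.
Σ_(k=1)^n t_k = s_(n+1) − s_(1) = (-3**(n + 1)*factorial(n + 3)) − (-18), i.e. -3*3**n*factorial(n + 3) + 18.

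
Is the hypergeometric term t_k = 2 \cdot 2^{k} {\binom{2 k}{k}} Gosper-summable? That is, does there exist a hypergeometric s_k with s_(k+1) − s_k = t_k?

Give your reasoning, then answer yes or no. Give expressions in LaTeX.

t_(k+1)/t_k = 4*(2*k + 1)/(k + 1).
Take A(k)=8*k + 4, B(k)=k + 1, C(k)=1.
Set up (8*k + 4)·f(k+1) − (k)·f(k) − (1) = 0.
From deg A=1, deg B=1, deg C=0: d=-1.
Negative degree bound (-1): no f exists, t_k not Gosper-summable.

No — key equation has no polynomial f.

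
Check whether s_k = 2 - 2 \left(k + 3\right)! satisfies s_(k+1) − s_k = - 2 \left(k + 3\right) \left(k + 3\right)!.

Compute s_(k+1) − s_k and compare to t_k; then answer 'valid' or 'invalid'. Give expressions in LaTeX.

s_(k+1) = 2 - 2*factorial(k + 4)
s_(k+1) − s_k = -2*(k + 3)*factorial(k + 3)
(s_(k+1) − s_k) − t_k = 0

Valid — Δs_k = t_k.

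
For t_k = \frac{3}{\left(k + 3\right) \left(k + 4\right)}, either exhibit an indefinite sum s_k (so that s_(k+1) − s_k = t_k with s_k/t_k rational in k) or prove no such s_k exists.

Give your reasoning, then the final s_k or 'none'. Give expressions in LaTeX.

s_k = \frac{k}{k + 3}

Compute t_(k+1)/t_k: get (k + 3)/(k + 5).
Factor: A=k + 3; B=k + 5; C=1.
Need (k + 3)·f(k+1) − (k + 4)·f(k) = 1.
d = 1 from the (1,1,0) case.
A polynomial solution: f(k) = k/3.
R(k) = B(k−1)·f(k)/C(k) = k*(k + 4)/3; s_k = R·t_k = k/(k + 3).
Check: Δs_k = 3/(k**2 + 7*k + 12). ✓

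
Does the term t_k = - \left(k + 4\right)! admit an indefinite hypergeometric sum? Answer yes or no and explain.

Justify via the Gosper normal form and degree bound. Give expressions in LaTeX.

Compute t_(k+1)/t_k: get k + 5.
Gosper form: A/B · C(k+1)/C(k) with A=k + 5, B=1, C=1.
Set up (k + 5)·f(k+1) − (1)·f(k) − (1) = 0.
deg f ≤ -1 (via 1,0,0).
d = -1 < 0 ⇒ no nonzero polynomial f; not summable.

No — negative degree bound, so no certificate f.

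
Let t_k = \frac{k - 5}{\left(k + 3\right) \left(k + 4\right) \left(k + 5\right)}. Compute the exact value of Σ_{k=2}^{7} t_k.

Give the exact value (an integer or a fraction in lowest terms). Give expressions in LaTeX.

The ratio is (k - 4)*(k + 3)/((k - 5)*(k + 6)).
Take A(k)=k + 3, B(k)=k + 6, C(k)=k - 5.
Need (k + 3)·f(k+1) − (k + 5)·f(k) = k - 5.
From deg A=1, deg B=1, deg C=1: d=2.
Coefficient equations give f(k) = -k*(k + 19)/12.
Get s_k = R·t_k = k*(-k - 19)/(12*(k + 3)*(k + 4)) with R(k) = B(k−1)f(k)/C(k) = -k*(k + 5)*(k + 19)/(12*(k - 5)).
Check: Δs_k = (k - 5)/(k**3 + 12*k**2 + 47*k + 60). ✓
Σ_(k=2)^(7) t_k = s_(8) − s_(2) = -3/22 − (-7/60) = -13/660.

Σ = -13/660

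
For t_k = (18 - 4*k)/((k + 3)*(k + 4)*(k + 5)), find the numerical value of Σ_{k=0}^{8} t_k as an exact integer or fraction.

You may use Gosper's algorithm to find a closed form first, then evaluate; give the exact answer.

The ratio is (k + 3)*(2*k - 7)/((k + 6)*(2*k - 9)).
Take A(k)=k + 3, B(k)=k + 6, C(k)=k - 9/2.
Solve (k + 3)·f(k+1) − (k + 5)·f(k) = k - 9/2.
From deg A=1, deg B=1, deg C=1: d=2.
A polynomial solution: f(k) = -k*(k + 23)/16.
Then R = B(k−1)f/C = -k*(k + 5)*(k + 23)/(8*(2*k - 9)), so s_k = R(k)·t_k = k*(k + 23)/(4*(k + 3)*(k + 4)).
s_(k+1) − s_k = 2*(9 - 2*k)/(k**3 + 12*k**2 + 47*k + 60) = t_k.
Σ_(k=0)^(8) t_k = s_(9) − s_(0) = 6/13 − (0) = 6/13.

Σ = 6/13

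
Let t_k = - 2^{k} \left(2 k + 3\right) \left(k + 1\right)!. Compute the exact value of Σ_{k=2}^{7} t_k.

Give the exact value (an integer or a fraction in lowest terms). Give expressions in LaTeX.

Σ = -92897256

Ratio r(k) = 2*(k + 2)*(2*k + 5)/(2*k + 3).
So A=2*k + 4 and B=1, with C=k + 3/2.
Key eq: (2*k + 4)·f(k+1) = (1)·f(k) + (k + 3/2).
d = 0 from the (1,0,1) case.
Solving with deg f ≤ 0: f(k) = 1/2.
Get s_k = R·t_k = -2**k*factorial(k + 1) with R(k) = B(k−1)f(k)/C(k) = 1/(2*k + 3).
Check: Δs_k = -2**k*(2*k + 3)*factorial(k + 1). ✓
Sum = s_(8) − s_(2); s_(8) = -92897280, s_(2) = -24 ⇒ -92897256.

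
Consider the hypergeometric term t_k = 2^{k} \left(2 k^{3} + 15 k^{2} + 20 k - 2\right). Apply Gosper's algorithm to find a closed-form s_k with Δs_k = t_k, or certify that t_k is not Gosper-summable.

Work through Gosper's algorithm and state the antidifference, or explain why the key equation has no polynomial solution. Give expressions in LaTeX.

r(k) = 2*(2*k**3 + 21*k**2 + 56*k + 35)/(2*k**3 + 15*k**2 + 20*k - 2) after simplifying.
Normal form (A,B,C) = (2, 1, k**3 + 15*k**2/2 + 10*k - 1).
Set up (2)·f(k+1) − (1)·f(k) − (k**3 + 15*k**2/2 + 10*k - 1) = 0.
d = 3 from the (0,0,3) case.
Match coefficients ⇒ f(k) = (k + 2)*(2*k**2 - k - 2)/2.
R(k) = B(k−1)·f(k)/C(k) = (k + 2)*(2*k**2 - k - 2)/(2*k**3 + 15*k**2 + 20*k - 2); s_k = R·t_k = 2**k*(2*k**3 + 3*k**2 - 4*k - 4).
Verify: 2**k*(2*k**3 + 15*k**2 + 20*k - 2) matches t_k.

s_k = 2^{k} \left(2 k^{3} + 3 k^{2} - 4 k - 4\right)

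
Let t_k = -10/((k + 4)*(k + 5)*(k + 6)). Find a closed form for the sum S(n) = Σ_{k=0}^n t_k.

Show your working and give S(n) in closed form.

t_(k+1)/t_k = (k + 4)/(k + 7).
A = k + 4, B = k + 7, C = 1.
f must satisfy (k + 4)·f(k+1) − (k + 6)·f(k) = 1.
Bound: deg f ≤ 2.
A polynomial solution: f(k) = k*(k + 9)/40.
Certificate R = B(k−1)f/C = k*(k + 6)*(k + 9)/40 gives s_k = k*(-k - 9)/(4*(k + 4)*(k + 5)).
Δs = -10/(k**3 + 15*k**2 + 74*k + 120), as required.
s_(n+1) = (-n**2 - 11*n - 10)/(4*(n**2 + 11*n + 30)) and s_(0) = 0, so S(n) = (-n**2 - 11*n - 10)/(4*(n**2 + 11*n + 30)).

S(n) = (-n**2 - 11*n - 10)/(4*(n**2 + 11*n + 30))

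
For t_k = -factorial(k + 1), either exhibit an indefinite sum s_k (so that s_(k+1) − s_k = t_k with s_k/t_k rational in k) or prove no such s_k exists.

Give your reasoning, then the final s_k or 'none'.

Ratio r(k) = k + 2.
A = k + 2, B = 1, C = 1.
Key eq: (k + 2)·f(k+1) = (1)·f(k) + (1).
d = -1 from the (1,0,0) case.
d = -1 < 0 ⇒ no nonzero polynomial f; not summable.

not Gosper-summable; s_k does not exist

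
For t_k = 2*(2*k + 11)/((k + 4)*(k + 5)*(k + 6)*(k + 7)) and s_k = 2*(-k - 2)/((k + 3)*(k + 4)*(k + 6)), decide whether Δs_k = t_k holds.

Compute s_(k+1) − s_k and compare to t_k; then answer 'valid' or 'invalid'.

Invalid: residual 2*(-3*k - 17)/(k**5 + 25*k**4 + 245*k**3 + 1175*k**2 + 2754*k + 2520) ≠ 0.

s_(k+1) = 2*(-k - 3)/((k + 4)*(k + 5)*(k + 7))
s_(k+1) − s_k = 4*(k**2 + 7*k + 8)/(k**5 + 25*k**4 + 245*k**3 + 1175*k**2 + 2754*k + 2520)
(s_(k+1) − s_k) − t_k = 2*(-3*k - 17)/(k**5 + 25*k**4 + 245*k**3 + 1175*k**2 + 2754*k + 2520)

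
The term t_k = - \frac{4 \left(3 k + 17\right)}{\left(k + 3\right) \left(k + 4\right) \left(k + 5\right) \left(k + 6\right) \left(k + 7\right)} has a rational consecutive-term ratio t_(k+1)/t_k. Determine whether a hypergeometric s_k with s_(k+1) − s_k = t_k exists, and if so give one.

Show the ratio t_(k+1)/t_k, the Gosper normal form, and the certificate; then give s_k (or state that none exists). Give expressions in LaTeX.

Ratio r(k) = (k + 3)*(3*k + 20)/((k + 8)*(3*k + 17)).
Factor: A=k + 3; B=k + 8; C=k + 17/3.
Solve (k + 3)·f(k+1) − (k + 7)·f(k) = k + 17/3.
Degrees (1,1,1) ⇒ d ≤ 4.
Solve for f: f(k) = k*(k + 5)*(k**2 + 13*k + 54)/216 (degree 4 ≤ 4).
So s_k = (B(k−1)f/C)·t_k = (k*(k + 5)*(k + 7)*(k**2 + 13*k + 54)/(72*(3*k + 17)))·t_k = k*(-k**2 - 13*k - 54)/(18*(k**3 + 13*k**2 + 54*k + 72)).
Δs = 4*(-3*k - 17)/(k**5 + 25*k**4 + 245*k**3 + 1175*k**2 + 2754*k + 2520), as required.

s_k = \frac{k \left(- k^{2} - 13 k - 54\right)}{18 \left(k^{3} + 13 k^{2} + 54 k + 72\right)}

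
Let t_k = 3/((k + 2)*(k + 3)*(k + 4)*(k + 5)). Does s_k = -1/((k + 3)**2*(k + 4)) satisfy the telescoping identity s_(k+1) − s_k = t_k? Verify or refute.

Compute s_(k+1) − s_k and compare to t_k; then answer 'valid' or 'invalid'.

Invalid: residual 2*(-2*k - 7)/(k**6 + 21*k**5 + 181*k**4 + 819*k**3 + 2050*k**2 + 2688*k + 1440) ≠ 0.

s_(k+1) = -1/((k + 4)**2*(k + 5))
s_(k+1) − s_k = (3*k + 11)/(k**5 + 19*k**4 + 143*k**3 + 533*k**2 + 984*k + 720)
(s_(k+1) − s_k) − t_k = 2*(-2*k - 7)/(k**6 + 21*k**5 + 181*k**4 + 819*k**3 + 2050*k**2 + 2688*k + 1440)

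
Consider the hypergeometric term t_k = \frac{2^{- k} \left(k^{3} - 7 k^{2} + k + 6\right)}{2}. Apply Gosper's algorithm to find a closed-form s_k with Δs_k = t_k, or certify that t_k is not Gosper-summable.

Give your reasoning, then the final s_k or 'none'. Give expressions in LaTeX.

Ratio r(k) = (k**3 - 4*k**2 - 10*k + 1)/(2*(k**3 - 7*k**2 + k + 6)).
Gosper form: A/B · C(k+1)/C(k) with A=1/2, B=1, C=k**3 - 7*k**2 + k + 6.
Key eq: (1/2)·f(k+1) = (1)·f(k) + (k**3 - 7*k**2 + k + 6).
d = 3 from the (0,0,3) case.
Coefficient equations give f(k) = -2*(k**3 - 4*k**2 - 4*k - 1).
Then R = B(k−1)f/C = -2*(k**3 - 4*k**2 - 4*k - 1)/(k**3 - 7*k**2 + k + 6), so s_k = R(k)·t_k = (-k**3 + 4*k**2 + 4*k + 1)/2**k.
Check: Δs_k = (k**3 - 7*k**2 + k + 6)/(2*2**k). ✓

s_k = 2^{- k} \left(- k^{3} + 4 k^{2} + 4 k + 1\right)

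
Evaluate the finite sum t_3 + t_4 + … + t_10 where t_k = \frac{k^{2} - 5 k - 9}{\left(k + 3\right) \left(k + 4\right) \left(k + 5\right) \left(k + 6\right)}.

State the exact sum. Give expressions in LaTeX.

Σ = -1/160

Step 1: r(k) = (k**3 - 22*k - 39)/(k**3 + 2*k**2 - 44*k - 63).
Gosper form: A/B · C(k+1)/C(k) with A=k + 3, B=k + 7, C=k**2 - 5*k - 9.
Key eq: (k + 3)·f(k+1) = (k + 6)·f(k) + (k**2 - 5*k - 9).
deg f ≤ 3 (via 1,1,2).
Solving with deg f ≤ 3: f(k) = -k*(k**2 + 72*k + 107)/60.
R(k) = B(k−1)·f(k)/C(k) = -k*(k + 6)*(k**2 + 72*k + 107)/(60*(k**2 - 5*k - 9)); s_k = R·t_k = k*(-k**2 - 72*k - 107)/(60*(k + 3)*(k + 4)*(k + 5)).
s_(k+1) − s_k = (k**2 - 5*k - 9)/(k**4 + 18*k**3 + 119*k**2 + 342*k + 360) = t_k.
Evaluate s at k=11 and k=3: -187/3360 and -83/1680; difference -1/160.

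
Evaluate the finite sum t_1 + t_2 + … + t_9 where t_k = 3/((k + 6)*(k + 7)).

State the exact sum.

t_(k+1)/t_k = (k + 6)/(k + 8).
A = k + 6, B = k + 8, C = 1.
f must satisfy (k + 6)·f(k+1) − (k + 7)·f(k) = 1.
Bound: deg f ≤ 1.
Match coefficients ⇒ f(k) = k/6.
R(k) = B(k−1)·f(k)/C(k) = k*(k + 7)/6; s_k = R·t_k = k/(2*(k + 6)).
s_(k+1) − s_k = 3/(k**2 + 13*k + 42) = t_k.
Sum = s_(10) − s_(1); s_(10) = 5/16, s_(1) = 1/14 ⇒ 27/112.

Σ = 27/112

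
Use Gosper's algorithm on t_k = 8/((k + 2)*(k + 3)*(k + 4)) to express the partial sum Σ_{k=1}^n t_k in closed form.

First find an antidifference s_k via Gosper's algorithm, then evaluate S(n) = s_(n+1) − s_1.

S(n) = n*(n + 7)/(3*(n**2 + 7*n + 12))

Step 1: r(k) = (k + 2)/(k + 5).
A = k + 2, B = k + 5, C = 1.
Key eq: (k + 2)·f(k+1) = (k + 4)·f(k) + (1).
Bound: deg f ≤ 2.
Solving with deg f ≤ 2: f(k) = k*(k + 5)/12.
Certificate R = B(k−1)f/C = k*(k + 4)*(k + 5)/12 gives s_k = 2*k*(k + 5)/(3*(k + 2)*(k + 3)).
s_(k+1) − s_k = 8/(k**3 + 9*k**2 + 26*k + 24) = t_k.
Telescope: S(n) = s_(n+1) − s_(1) = 2*(n**2 + 7*n + 6)/(3*(n**2 + 7*n + 12)) − (1/3) = n*(n + 7)/(3*(n**2 + 7*n + 12)).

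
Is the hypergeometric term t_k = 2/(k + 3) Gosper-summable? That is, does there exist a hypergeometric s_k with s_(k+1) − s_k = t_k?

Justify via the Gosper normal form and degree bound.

No — the linear system for f has no solution.

The ratio is (k + 3)/(k + 4).
Normal form (A,B,C) = (k + 3, k + 4, 1).
Solve (k + 3)·f(k+1) − (k + 3)·f(k) = 1.
From deg A=1, deg B=1, deg C=0: d=0.
Put f(k) = c0: A·f(k+1) − B(k−1)·f(k) − C = -1; need -1 = 0 — inconsistent ⇒ no f, not summable.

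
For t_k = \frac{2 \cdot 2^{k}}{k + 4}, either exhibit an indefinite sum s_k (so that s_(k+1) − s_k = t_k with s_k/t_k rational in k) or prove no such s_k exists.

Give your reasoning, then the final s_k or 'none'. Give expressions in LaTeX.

r(k) = 2*(k + 4)/(k + 5) after simplifying.
Gosper form: A/B · C(k+1)/C(k) with A=2*k + 8, B=k + 5, C=1.
Key eq: (2*k + 8)·f(k+1) = (k + 4)·f(k) + (1).
Bound: deg f ≤ -1.
Bound -1 < 0, so the key equation has no polynomial solution.

no hypergeometric antidifference exists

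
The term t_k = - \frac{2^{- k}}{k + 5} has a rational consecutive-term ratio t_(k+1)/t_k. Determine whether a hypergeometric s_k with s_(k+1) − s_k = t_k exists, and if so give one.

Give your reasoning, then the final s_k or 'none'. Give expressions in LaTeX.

no hypergeometric antidifference exists

Step 1: r(k) = (k + 5)/(2*(k + 6)).
Take A(k)=k/2 + 5/2, B(k)=k + 6, C(k)=1.
Key eq: (k/2 + 5/2)·f(k+1) = (k + 5)·f(k) + (1).
From deg A=1, deg B=1, deg C=0: d=-1.
Negative degree bound (-1): no f exists, t_k not Gosper-summable.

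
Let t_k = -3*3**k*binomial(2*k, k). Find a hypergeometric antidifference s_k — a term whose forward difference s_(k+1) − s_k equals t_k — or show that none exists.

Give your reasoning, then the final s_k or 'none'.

none — t_k is not Gosper-summable

r(k) = 6*(2*k + 1)/(k + 1) after simplifying.
So A=12*k + 6 and B=k + 1, with C=1.
Solve (12*k + 6)·f(k+1) − (k)·f(k) = 1.
From deg A=1, deg B=1, deg C=0: d=-1.
Bound -1 < 0, so the key equation has no polynomial solution.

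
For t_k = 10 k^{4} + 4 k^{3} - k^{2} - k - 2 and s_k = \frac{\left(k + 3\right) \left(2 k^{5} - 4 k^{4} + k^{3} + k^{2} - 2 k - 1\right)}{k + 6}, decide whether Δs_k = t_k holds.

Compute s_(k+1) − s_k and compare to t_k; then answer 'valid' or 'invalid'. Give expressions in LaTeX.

s_(k+1) = (2*k**6 + 14*k**5 + 29*k**4 + 20*k**3 - 3*k**2 - 15*k - 12)/(k + 7)
s_(k+1) − s_k = (10*k**6 + 110*k**5 + 267*k**4 + 88*k**3 - 33*k**2 - 50*k - 51)/(k**2 + 13*k + 42)
(s_(k+1) − s_k) − t_k = 3*(-8*k**5 - 68*k**4 - 22*k**3 + 8*k**2 + 6*k + 11)/(k**2 + 13*k + 42)

Invalid: residual \frac{3 \left(- 8 k^{5} - 68 k^{4} - 22 k^{3} + 8 k^{2} + 6 k + 11\right)}{k^{2} + 13 k + 42} ≠ 0.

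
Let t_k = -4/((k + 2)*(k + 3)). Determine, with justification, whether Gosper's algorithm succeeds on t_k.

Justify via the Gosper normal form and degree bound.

t_(k+1)/t_k = (k + 2)/(k + 4).
So A=k + 2 and B=k + 4, with C=1.
Set up (k + 2)·f(k+1) − (k + 3)·f(k) − (1) = 0.
Bound: deg f ≤ 1.
Solve for f: f(k) = k/2 (degree 1 ≤ 1).
So s_k = (B(k−1)f/C)·t_k = (k*(k + 3)/2)·t_k = -2*k/(k + 2).
Verify: -4/(k**2 + 5*k + 6) matches t_k.

Yes. s_k = -2*k/(k + 2).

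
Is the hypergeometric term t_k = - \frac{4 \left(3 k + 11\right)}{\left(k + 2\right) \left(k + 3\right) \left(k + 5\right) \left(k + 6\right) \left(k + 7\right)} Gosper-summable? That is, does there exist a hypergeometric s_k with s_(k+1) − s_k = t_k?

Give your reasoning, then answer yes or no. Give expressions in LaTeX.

Yes. s_k = \frac{k \left(- k^{2} - 13 k - 52\right)}{15 \left(k^{3} + 13 k^{2} + 52 k + 60\right)}.

r(k) = (k + 2)*(k + 5)*(3*k + 14)/((k + 4)*(k + 8)*(3*k + 11)) after simplifying.
Take A(k)=k + 2, B(k)=k + 8, C(k)=k**2 + 23*k/3 + 44/3.
Key eq: (k + 2)·f(k+1) = (k + 7)·f(k) + (k**2 + 23*k/3 + 44/3).
Degrees (1,1,2) ⇒ d ≤ 5.
Match coefficients ⇒ f(k) = k*(k + 3)*(k + 4)*(k**2 + 13*k + 52)/180.
Certificate R = B(k−1)f/C = k*(k + 3)*(k + 7)*(k**2 + 13*k + 52)/(60*(3*k + 11)) gives s_k = k*(-k**2 - 13*k - 52)/(15*(k**3 + 13*k**2 + 52*k + 60)).
Δs = 4*(-3*k - 11)/(k**5 + 23*k**4 + 203*k**3 + 853*k**2 + 1692*k + 1260), as required.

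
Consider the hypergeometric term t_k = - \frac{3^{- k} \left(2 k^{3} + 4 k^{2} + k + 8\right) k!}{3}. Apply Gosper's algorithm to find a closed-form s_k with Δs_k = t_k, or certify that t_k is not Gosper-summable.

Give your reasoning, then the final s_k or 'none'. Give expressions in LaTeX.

Compute t_(k+1)/t_k: get (k + 1)*(k + 2*(k + 1)**3 + 4*(k + 1)**2 + 9)/(3*(2*k**3 + 4*k**2 + k + 8)).
Normal form (A,B,C) = (k/3 + 1/3, 1, k**3 + 2*k**2 + k/2 + 4).
Need (k/3 + 1/3)·f(k+1) − (1)·f(k) = k**3 + 2*k**2 + k/2 + 4.
Degrees (1,0,3) ⇒ d ≤ 2.
Coefficient equations give f(k) = 3*(2*k**2 + 4*k - 1)/2.
R(k) = B(k−1)·f(k)/C(k) = 3*(2*k**2 + 4*k - 1)/(2*k**3 + 4*k**2 + k + 8); s_k = R·t_k = -(2*k**2 + 4*k - 1)*factorial(k)/3**k.
Δs = -(2*k**3 + 4*k**2 + k + 8)*factorial(k)/(3*3**k), as required.

s_k = - 3^{- k} \left(2 k^{2} + 4 k - 1\right) k!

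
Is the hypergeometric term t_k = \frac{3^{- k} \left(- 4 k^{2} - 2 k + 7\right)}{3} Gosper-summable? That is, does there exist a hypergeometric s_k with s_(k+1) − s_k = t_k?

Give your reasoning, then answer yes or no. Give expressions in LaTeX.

Yes. s_k = 3^{- k} \left(2 k^{2} + 3 k - 1\right).

Compute t_(k+1)/t_k: get (4*k**2 + 10*k - 1)/(3*(4*k**2 + 2*k - 7)).
A = 1/3, B = 1, C = k**2 + k/2 - 7/4.
f must satisfy (1/3)·f(k+1) − (1)·f(k) = k**2 + k/2 - 7/4.
From deg A=0, deg B=0, deg C=2: d=2.
Coefficient equations give f(k) = -3*(2*k**2 + 3*k - 1)/4.
So s_k = (B(k−1)f/C)·t_k = (-3*(2*k**2 + 3*k - 1)/(4*k**2 + 2*k - 7))·t_k = (2*k**2 + 3*k - 1)/3**k.
s_(k+1) − s_k = (-4*k**2 - 2*k + 7)/(3*3**k) = t_k.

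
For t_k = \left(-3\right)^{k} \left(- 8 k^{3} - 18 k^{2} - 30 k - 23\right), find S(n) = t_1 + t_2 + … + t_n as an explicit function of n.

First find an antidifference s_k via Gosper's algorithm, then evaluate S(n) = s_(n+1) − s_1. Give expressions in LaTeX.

Compute t_(k+1)/t_k: get 3*(-8*k**3 - 42*k**2 - 90*k - 79)/(8*k**3 + 18*k**2 + 30*k + 23).
Take A(k)=-3, B(k)=1, C(k)=k**3 + 9*k**2/4 + 15*k/4 + 23/8.
Solve (-3)·f(k+1) − (1)·f(k) = k**3 + 9*k**2/4 + 15*k/4 + 23/8.
d = 3 from the (0,0,3) case.
Coefficient equations give f(k) = -(2*k**3 + 3*k + 2)/8.
So s_k = (B(k−1)f/C)·t_k = (-(2*k**3 + 3*k + 2)/(8*k**3 + 18*k**2 + 30*k + 23))·t_k = (-3)**k*(2*k**3 + 3*k + 2).
Check: Δs_k = (-3)**k*(-8*k**3 - 18*k**2 - 30*k - 23). ✓
Telescope: S(n) = s_(n+1) − s_(1) = (-3)**(n + 1)*(2*n**3 + 6*n**2 + 9*n + 7) − (-21) = -6*(-3)**n*n**3 - 18*(-3)**n*n**2 - 27*(-3)**n*n - 21*(-3)**n + 21.

S(n) = - 6 \left(-3\right)^{n} n^{3} - 18 \left(-3\right)^{n} n^{2} - 27 \left(-3\right)^{n} n - 21 \left(-3\right)^{n} + 21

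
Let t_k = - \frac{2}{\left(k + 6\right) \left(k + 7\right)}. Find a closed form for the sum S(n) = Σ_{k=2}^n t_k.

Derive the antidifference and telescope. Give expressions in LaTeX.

Step 1: r(k) = (k + 6)/(k + 8).
A = k + 6, B = k + 8, C = 1.
Solve (k + 6)·f(k+1) − (k + 7)·f(k) = 1.
Degrees (1,1,0) ⇒ d ≤ 1.
A polynomial solution: f(k) = k/6.
Certificate R = B(k−1)f/C = k*(k + 7)/6 gives s_k = -k/(3*k + 18).
Check: Δs_k = -2/(k**2 + 13*k + 42). ✓
Evaluate: s_(n+1) = (-n - 1)/(3*(n + 7)); subtract s_(2) = -1/12 ⇒ S(n) = (1 - n)/(4*(n + 7)).

S(n) = \frac{1 - n}{4 \left(n + 7\right)}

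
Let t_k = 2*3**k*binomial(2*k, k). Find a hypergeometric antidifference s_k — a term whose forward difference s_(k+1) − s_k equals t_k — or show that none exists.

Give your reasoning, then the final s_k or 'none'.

Compute t_(k+1)/t_k: get 6*(2*k + 1)/(k + 1).
Factor: A=12*k + 6; B=k + 1; C=1.
Solve (12*k + 6)·f(k+1) − (k)·f(k) = 1.
deg f ≤ -1 (via 1,1,0).
d = -1 < 0 ⇒ no nonzero polynomial f; not summable.

not Gosper-summable; s_k does not exist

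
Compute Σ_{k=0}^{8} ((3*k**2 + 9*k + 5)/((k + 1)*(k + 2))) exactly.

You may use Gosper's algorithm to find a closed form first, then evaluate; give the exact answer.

Σ = 261/10

r(k) = (k + 1)*(9*k + 3*(k + 1)**2 + 14)/((k + 3)*(3*k**2 + 9*k + 5)) after simplifying.
Gosper form: A/B · C(k+1)/C(k) with A=k + 1, B=k + 3, C=k**2 + 3*k + 5/3.
Need (k + 1)·f(k+1) − (k + 2)·f(k) = k**2 + 3*k + 5/3.
Degrees (1,1,2) ⇒ d ≤ 2.
Coefficient equations give f(k) = k*(3*k + 2)/3.
So s_k = (B(k−1)f/C)·t_k = (k*(k + 2)*(3*k + 2)/(3*k**2 + 9*k + 5))·t_k = k*(3*k + 2)/(k + 1).
Δs = (3*k**2 + 9*k + 5)/(k**2 + 3*k + 2), as required.
Telescoping: Σ = s_(9) − s_(0) = 261/10 − (0) = 261/10.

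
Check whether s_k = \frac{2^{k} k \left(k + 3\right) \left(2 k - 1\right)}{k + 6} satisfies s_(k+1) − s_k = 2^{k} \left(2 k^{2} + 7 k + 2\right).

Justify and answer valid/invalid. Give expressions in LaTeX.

s_(k+1) = 2**(k + 1)*(k + 1)*(k + 4)*(2*k + 1)/(k + 7)
s_(k+1) − s_k = 2**k*(2*k**4 + 27*k**3 + 126*k**2 + 185*k + 48)/(k**2 + 13*k + 42)
(s_(k+1) − s_k) − t_k = 2**k*(-6*k**3 - 51*k**2 - 135*k - 36)/(k**2 + 13*k + 42)

Invalid: residual \frac{2^{k} \left(- 6 k^{3} - 51 k^{2} - 135 k - 36\right)}{k^{2} + 13 k + 42} ≠ 0.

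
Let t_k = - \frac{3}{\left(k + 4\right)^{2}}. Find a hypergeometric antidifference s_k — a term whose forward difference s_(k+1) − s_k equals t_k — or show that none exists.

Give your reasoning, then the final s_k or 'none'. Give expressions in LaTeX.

none — t_k is not Gosper-summable

Step 1: r(k) = (k + 4)**2/(k + 5)**2.
Normal form (A,B,C) = (k**2 + 8*k + 16, k**2 + 10*k + 25, 1).
Set up (k**2 + 8*k + 16)·f(k+1) − (k**2 + 8*k + 16)·f(k) − (1) = 0.
d = 0 from the (2,2,0) case.
Generic f = c0 gives residual -1; -1 = 0 cannot hold, so t_k is not Gosper-summable.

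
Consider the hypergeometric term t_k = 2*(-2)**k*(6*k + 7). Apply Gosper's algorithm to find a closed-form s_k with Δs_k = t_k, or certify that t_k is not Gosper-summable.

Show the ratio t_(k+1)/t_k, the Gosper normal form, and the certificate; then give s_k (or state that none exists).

t_(k+1)/t_k = 2*(-6*k - 13)/(6*k + 7).
Factor: A=-2; B=1; C=k + 7/6.
f must satisfy (-2)·f(k+1) − (1)·f(k) = k + 7/6.
Degrees (0,0,1) ⇒ d ≤ 1.
Solve for f: f(k) = -(2*k + 1)/6 (degree 1 ≤ 1).
Certificate R = B(k−1)f/C = -(2*k + 1)/(6*k + 7) gives s_k = (-2)**(k + 1)*(2*k + 1).
Check: Δs_k = 2*(-2)**k*(6*k + 7). ✓

s_k = (-2)**(k + 1)*(2*k + 1)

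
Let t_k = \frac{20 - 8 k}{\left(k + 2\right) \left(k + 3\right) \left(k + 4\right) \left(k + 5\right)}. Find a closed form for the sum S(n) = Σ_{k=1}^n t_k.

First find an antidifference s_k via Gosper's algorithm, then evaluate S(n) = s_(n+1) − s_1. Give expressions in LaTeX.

S(n) = \frac{4 n}{n^{3} + 12 n^{2} + 47 n + 60}

r(k) = (k + 2)*(2*k - 3)/((k + 6)*(2*k - 5)) after simplifying.
A = k + 2, B = k + 6, C = k - 5/2.
Need (k + 2)·f(k+1) − (k + 5)·f(k) = k - 5/2.
d = 3 from the (1,1,1) case.
A polynomial solution: f(k) = -k*(k**2 + 9*k + 50)/48.
Certificate R = B(k−1)f/C = -k*(k + 5)*(k**2 + 9*k + 50)/(24*(2*k - 5)) gives s_k = k*(k**2 + 9*k + 50)/(6*(k + 2)*(k + 3)*(k + 4)).
s_(k+1) − s_k = 4*(5 - 2*k)/(k**4 + 14*k**3 + 71*k**2 + 154*k + 120) = t_k.
Telescope: S(n) = s_(n+1) − s_(1) = (n**3 + 12*n**2 + 71*n + 60)/(6*(n**3 + 12*n**2 + 47*n + 60)) − (1/6) = 4*n/(n**3 + 12*n**2 + 47*n + 60).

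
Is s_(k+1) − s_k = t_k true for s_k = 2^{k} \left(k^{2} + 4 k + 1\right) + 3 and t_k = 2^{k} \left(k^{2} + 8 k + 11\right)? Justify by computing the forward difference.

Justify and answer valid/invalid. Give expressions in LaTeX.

s_(k+1) = 2**(k + 1)*(4*k + (k + 1)**2 + 5) + 3
s_(k+1) − s_k = 2**k*(k**2 + 8*k + 11)
(s_(k+1) − s_k) − t_k = 0

valid (s_(k+1) − s_k reduces to t_k)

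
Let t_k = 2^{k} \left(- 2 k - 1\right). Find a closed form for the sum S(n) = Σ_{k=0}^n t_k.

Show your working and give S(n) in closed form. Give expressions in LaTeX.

r(k) = 2*(2*k + 3)/(2*k + 1) after simplifying.
So A=2 and B=1, with C=k + 1/2.
Solve (2)·f(k+1) − (1)·f(k) = k + 1/2.
From deg A=0, deg B=0, deg C=1: d=1.
Solving with deg f ≤ 1: f(k) = (2*k - 3)/2.
Then R = B(k−1)f/C = (2*k - 3)/(2*k + 1), so s_k = R(k)·t_k = 2**k*(3 - 2*k).
Δs = 2**k*(-2*k - 1), as required.
s_(n+1) = 2**(n + 1)*(1 - 2*n) and s_(0) = 3, so S(n) = 2**(n + 1) - 2**(n + 2)*n - 3.

S(n) = 2^{n + 1} - 2^{n + 2} n - 3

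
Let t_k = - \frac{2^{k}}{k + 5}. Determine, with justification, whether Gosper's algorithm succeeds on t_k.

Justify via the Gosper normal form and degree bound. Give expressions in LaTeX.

No; the degree bound rules out any f.

The ratio is 2*(k + 5)/(k + 6).
So A=2*k + 10 and B=k + 6, with C=1.
f must satisfy (2*k + 10)·f(k+1) − (k + 5)·f(k) = 1.
d = -1 from the (1,1,0) case.
Negative degree bound (-1): no f exists, t_k not Gosper-summable.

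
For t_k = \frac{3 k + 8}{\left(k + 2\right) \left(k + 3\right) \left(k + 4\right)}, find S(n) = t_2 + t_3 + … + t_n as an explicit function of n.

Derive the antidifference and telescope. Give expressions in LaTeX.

Ratio r(k) = (k + 2)*(3*k + 11)/((k + 5)*(3*k + 8)).
So A=k + 2 and B=k + 5, with C=k + 8/3.
f must satisfy (k + 2)·f(k+1) − (k + 4)·f(k) = k + 8/3.
d = 2 from the (1,1,1) case.
Solve for f: f(k) = k*(7*k + 17)/18 (degree 2 ≤ 2).
Get s_k = R·t_k = k*(7*k + 17)/(6*(k + 2)*(k + 3)) with R(k) = B(k−1)f(k)/C(k) = k*(k + 4)*(7*k + 17)/(6*(3*k + 8)).
Δs = (3*k + 8)/(k**3 + 9*k**2 + 26*k + 24), as required.
Σ_(k=2)^n t_k = s_(n+1) − s_(2) = ((7*n**2 + 31*n + 24)/(6*(n**2 + 7*n + 12))) − (31/60), i.e. (13*n**2 + 31*n - 44)/(20*(n**2 + 7*n + 12)).

S(n) = \frac{13 n^{2} + 31 n - 44}{20 \left(n^{2} + 7 n + 12\right)}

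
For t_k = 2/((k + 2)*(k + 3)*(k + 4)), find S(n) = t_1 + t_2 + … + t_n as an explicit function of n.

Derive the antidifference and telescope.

The ratio is (k + 2)/(k + 5).
Take A(k)=k + 2, B(k)=k + 5, C(k)=1.
Key eq: (k + 2)·f(k+1) = (k + 4)·f(k) + (1).
From deg A=1, deg B=1, deg C=0: d=2.
A polynomial solution: f(k) = k*(k + 5)/12.
R(k) = B(k−1)·f(k)/C(k) = k*(k + 4)*(k + 5)/12; s_k = R·t_k = k*(k + 5)/(6*(k + 2)*(k + 3)).
Δs = 2/(k**3 + 9*k**2 + 26*k + 24), as required.
Evaluate: s_(n+1) = (n**2 + 7*n + 6)/(6*(n**2 + 7*n + 12)); subtract s_(1) = 1/12 ⇒ S(n) = n*(n + 7)/(12*(n**2 + 7*n + 12)).

S(n) = n*(n + 7)/(12*(n**2 + 7*n + 12))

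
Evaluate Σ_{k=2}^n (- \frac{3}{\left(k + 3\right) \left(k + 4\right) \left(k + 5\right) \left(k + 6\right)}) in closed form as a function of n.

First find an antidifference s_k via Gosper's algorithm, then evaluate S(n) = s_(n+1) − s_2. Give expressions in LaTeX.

S(n) = \frac{- n^{3} - 15 n^{2} - 74 n + 90}{210 \left(n^{3} + 15 n^{2} + 74 n + 120\right)}

t_(k+1)/t_k = (k + 3)/(k + 7).
Factor: A=k + 3; B=k + 7; C=1.
Set up (k + 3)·f(k+1) − (k + 6)·f(k) − (1) = 0.
Bound: deg f ≤ 3.
Coefficient equations give f(k) = k*(k**2 + 12*k + 47)/180.
So s_k = (B(k−1)f/C)·t_k = (k*(k + 6)*(k**2 + 12*k + 47)/180)·t_k = k*(-k**2 - 12*k - 47)/(60*(k + 3)*(k + 4)*(k + 5)).
Δs = -3/(k**4 + 18*k**3 + 119*k**2 + 342*k + 360), as required.
Σ_(k=2)^n t_k = s_(n+1) − s_(2) = ((-n**3 - 15*n**2 - 74*n - 60)/(60*(n**3 + 15*n**2 + 74*n + 120))) − (-1/84), i.e. (-n**3 - 15*n**2 - 74*n + 90)/(210*(n**3 + 15*n**2 + 74*n + 120)).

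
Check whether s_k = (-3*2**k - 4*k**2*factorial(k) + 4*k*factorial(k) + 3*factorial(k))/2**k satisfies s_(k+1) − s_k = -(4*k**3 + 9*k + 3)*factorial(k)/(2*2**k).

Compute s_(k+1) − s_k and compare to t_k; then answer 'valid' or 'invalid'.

Valid: the claim telescopes to t_k.

s_(k+1) = (-6*2**k - 4*k**3*factorial(k) - 8*k**2*factorial(k) - k*factorial(k) + 3*factorial(k))/(2*2**k)
s_(k+1) − s_k = -(4*k**3 + 9*k + 3)*factorial(k)/(2*2**k)
(s_(k+1) − s_k) − t_k = 0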